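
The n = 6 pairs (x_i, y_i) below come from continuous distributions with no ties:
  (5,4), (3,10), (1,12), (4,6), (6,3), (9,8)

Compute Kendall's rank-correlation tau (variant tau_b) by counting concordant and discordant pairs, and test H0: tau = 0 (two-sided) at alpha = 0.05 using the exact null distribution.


Step 1: Enumerate the 15 unordered pairs (i,j) with i<j and classify each by sign(x_j-x_i) * sign(y_j-y_i).
  (1,2):dx=-2,dy=+6->D; (1,3):dx=-4,dy=+8->D; (1,4):dx=-1,dy=+2->D; (1,5):dx=+1,dy=-1->D
  (1,6):dx=+4,dy=+4->C; (2,3):dx=-2,dy=+2->D; (2,4):dx=+1,dy=-4->D; (2,5):dx=+3,dy=-7->D
  (2,6):dx=+6,dy=-2->D; (3,4):dx=+3,dy=-6->D; (3,5):dx=+5,dy=-9->D; (3,6):dx=+8,dy=-4->D
  (4,5):dx=+2,dy=-3->D; (4,6):dx=+5,dy=+2->C; (5,6):dx=+3,dy=+5->C
Step 2: C = 3, D = 12, total pairs = 15.
Step 3: tau = (C - D)/(n(n-1)/2) = (3 - 12)/15 = -0.600000.
Step 4: Exact two-sided p-value (enumerate n! = 720 permutations of y under H0): p = 0.136111.
Step 5: alpha = 0.05. fail to reject H0.

tau_b = -0.6000 (C=3, D=12), p = 0.136111, fail to reject H0.


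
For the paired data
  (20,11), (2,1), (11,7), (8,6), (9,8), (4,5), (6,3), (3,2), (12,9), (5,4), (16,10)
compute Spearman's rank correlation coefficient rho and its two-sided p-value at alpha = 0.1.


Step 1: Rank x and y separately (midranks; no ties here).
rank(x): 20->11, 2->1, 11->8, 8->6, 9->7, 4->3, 6->5, 3->2, 12->9, 5->4, 16->10
rank(y): 11->11, 1->1, 7->7, 6->6, 8->8, 5->5, 3->3, 2->2, 9->9, 4->4, 10->10
Step 2: d_i = R_x(i) - R_y(i); compute d_i^2.
  (11-11)^2=0, (1-1)^2=0, (8-7)^2=1, (6-6)^2=0, (7-8)^2=1, (3-5)^2=4, (5-3)^2=4, (2-2)^2=0, (9-9)^2=0, (4-4)^2=0, (10-10)^2=0
sum(d^2) = 10.
Step 3: rho = 1 - 6*10 / (11*(11^2 - 1)) = 1 - 60/1320 = 0.954545.
Step 4: Under H0, t = rho * sqrt((n-2)/(1-rho^2)) = 9.6074 ~ t(9).
Step 5: Two-sided p-value from the t-distribution with 9 df = 0.000005.
Step 6: alpha = 0.1. reject H0.

rho = 0.9545, p = 0.000005, reject H0 at alpha = 0.1.


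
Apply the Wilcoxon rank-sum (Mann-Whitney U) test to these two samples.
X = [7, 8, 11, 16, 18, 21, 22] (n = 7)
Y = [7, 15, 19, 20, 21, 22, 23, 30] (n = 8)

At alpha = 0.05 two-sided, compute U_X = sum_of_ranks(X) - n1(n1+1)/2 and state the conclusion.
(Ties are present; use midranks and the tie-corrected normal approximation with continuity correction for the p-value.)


Step 1: Combine and sort all 15 observations; assign midranks.
sorted (value, group): (7,X), (7,Y), (8,X), (11,X), (15,Y), (16,X), (18,X), (19,Y), (20,Y), (21,X), (21,Y), (22,X), (22,Y), (23,Y), (30,Y)
ranks: 7->1.5, 7->1.5, 8->3, 11->4, 15->5, 16->6, 18->7, 19->8, 20->9, 21->10.5, 21->10.5, 22->12.5, 22->12.5, 23->14, 30->15
Step 2: Rank sum for X: R1 = 1.5 + 3 + 4 + 6 + 7 + 10.5 + 12.5 = 44.5.
Step 3: U_X = R1 - n1(n1+1)/2 = 44.5 - 7*8/2 = 44.5 - 28 = 16.5.
       U_Y = n1*n2 - U_X = 56 - 16.5 = 39.5.
Step 4: Ties are present, so use the tie-corrected normal approximation (with continuity correction) for the p-value.
Step 5: p-value = 0.201805; compare to alpha = 0.05. fail to reject H0.

U_X = 16.5, p = 0.201805, fail to reject H0 at alpha = 0.05.


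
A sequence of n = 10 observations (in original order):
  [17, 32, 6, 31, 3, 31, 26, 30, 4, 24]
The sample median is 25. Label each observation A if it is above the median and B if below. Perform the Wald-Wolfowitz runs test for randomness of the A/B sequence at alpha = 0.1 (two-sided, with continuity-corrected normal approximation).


Step 1: Compute median = 25; label A = above, B = below.
Labels in order: BABABAAABB  (n_A = 5, n_B = 5)
Step 2: Count runs R = 7.
Step 3: Under H0 (random ordering), E[R] = 2*n_A*n_B/(n_A+n_B) + 1 = 2*5*5/10 + 1 = 6.0000.
        Var[R] = 2*n_A*n_B*(2*n_A*n_B - n_A - n_B) / ((n_A+n_B)^2 * (n_A+n_B-1)) = 2000/900 = 2.2222.
        SD[R] = 1.4907.
Step 4: Continuity-corrected z = (R - 0.5 - E[R]) / SD[R] = (7 - 0.5 - 6.0000) / 1.4907 = 0.3354.
Step 5: Two-sided p-value via normal approximation = 2*(1 - Phi(|z|)) = 0.737316.
Step 6: alpha = 0.1. fail to reject H0.

R = 7, z = 0.3354, p = 0.737316, fail to reject H0.


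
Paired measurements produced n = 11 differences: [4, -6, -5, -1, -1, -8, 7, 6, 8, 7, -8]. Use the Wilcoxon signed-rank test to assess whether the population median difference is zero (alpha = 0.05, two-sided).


Step 1: Drop any zero differences (none here) and take |d_i|.
|d| = [4, 6, 5, 1, 1, 8, 7, 6, 8, 7, 8]
Step 2: Midrank |d_i| (ties get averaged ranks).
ranks: |4|->3, |6|->5.5, |5|->4, |1|->1.5, |1|->1.5, |8|->10, |7|->7.5, |6|->5.5, |8|->10, |7|->7.5, |8|->10
Step 3: Attach original signs; sum ranks with positive sign and with negative sign.
W+ = 3 + 7.5 + 5.5 + 10 + 7.5 = 33.5
W- = 5.5 + 4 + 1.5 + 1.5 + 10 + 10 = 32.5
(Check: W+ + W- = 66 should equal n(n+1)/2 = 66.)
Step 4: Test statistic W = min(W+, W-) = 32.5.
Step 5: Ties in |d|, so use the tie-corrected normal approximation.
        E[W] = n(n+1)/4 = 11*12/4 = 33.
        Tie groups: |d|=1 (t=2), |d|=6 (t=2), |d|=7 (t=2), |d|=8 (t=3); sum(t^3 - t) = 42.
        Var[W] = n(n+1)(2n+1)/24 - sum(t^3-t)/48 = 3036/24 - 42/48 = 125.625.
        z = (W - E[W]) / sqrt(Var[W]) = (32.5 - 33) / 11.2083 = -0.0446.
        Two-sided p = 2*Phi(z) = 0.964418.
Step 6: alpha = 0.05. fail to reject H0.

W+ = 33.5, W- = 32.5, W = min = 32.5, p = 0.964418, fail to reject H0.


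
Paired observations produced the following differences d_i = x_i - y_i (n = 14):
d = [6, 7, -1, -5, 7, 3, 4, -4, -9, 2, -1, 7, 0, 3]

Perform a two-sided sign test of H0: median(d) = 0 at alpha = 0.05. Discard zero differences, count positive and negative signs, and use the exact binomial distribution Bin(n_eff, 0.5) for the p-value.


Step 1: Discard zero differences. Original n = 14; n_eff = number of nonzero differences = 13.
Nonzero differences (with sign): +6, +7, -1, -5, +7, +3, +4, -4, -9, +2, -1, +7, +3
Step 2: Count signs: positive = 8, negative = 5.
Step 3: Under H0: P(positive) = 0.5, so the number of positives S ~ Bin(13, 0.5).
Step 4: Two-sided exact p-value = sum of Bin(13,0.5) probabilities at or below the observed probability = 0.581055.
Step 5: alpha = 0.05. fail to reject H0.

n_eff = 13, pos = 8, neg = 5, p = 0.581055, fail to reject H0.


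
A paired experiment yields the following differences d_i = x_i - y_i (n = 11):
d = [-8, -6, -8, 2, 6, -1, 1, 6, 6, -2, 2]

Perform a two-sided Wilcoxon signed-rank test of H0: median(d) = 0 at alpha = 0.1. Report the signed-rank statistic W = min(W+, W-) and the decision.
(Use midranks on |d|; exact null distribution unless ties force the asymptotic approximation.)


Step 1: Drop any zero differences (none here) and take |d_i|.
|d| = [8, 6, 8, 2, 6, 1, 1, 6, 6, 2, 2]
Step 2: Midrank |d_i| (ties get averaged ranks).
ranks: |8|->10.5, |6|->7.5, |8|->10.5, |2|->4, |6|->7.5, |1|->1.5, |1|->1.5, |6|->7.5, |6|->7.5, |2|->4, |2|->4
Step 3: Attach original signs; sum ranks with positive sign and with negative sign.
W+ = 4 + 7.5 + 1.5 + 7.5 + 7.5 + 4 = 32
W- = 10.5 + 7.5 + 10.5 + 1.5 + 4 = 34
(Check: W+ + W- = 66 should equal n(n+1)/2 = 66.)
Step 4: Test statistic W = min(W+, W-) = 32.
Step 5: Ties in |d|, so use the tie-corrected normal approximation.
        E[W] = n(n+1)/4 = 11*12/4 = 33.
        Tie groups: |d|=1 (t=2), |d|=2 (t=3), |d|=6 (t=4), |d|=8 (t=2); sum(t^3 - t) = 96.
        Var[W] = n(n+1)(2n+1)/24 - sum(t^3-t)/48 = 3036/24 - 96/48 = 124.5.
        z = (W - E[W]) / sqrt(Var[W]) = (32 - 33) / 11.1580 = -0.0896.
        Two-sided p = 2*Phi(z) = 0.928587.
Step 6: alpha = 0.1. fail to reject H0.

W+ = 32, W- = 34, W = min = 32, p = 0.928587, fail to reject H0.


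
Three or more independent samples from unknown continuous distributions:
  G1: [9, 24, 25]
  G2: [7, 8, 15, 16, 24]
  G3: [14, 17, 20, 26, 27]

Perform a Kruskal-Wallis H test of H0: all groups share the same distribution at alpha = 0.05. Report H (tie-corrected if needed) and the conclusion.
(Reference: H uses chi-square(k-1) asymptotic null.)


Step 1: Combine all N = 13 observations and assign midranks.
sorted (value, group, rank): (7,G2,1), (8,G2,2), (9,G1,3), (14,G3,4), (15,G2,5), (16,G2,6), (17,G3,7), (20,G3,8), (24,G1,9.5), (24,G2,9.5), (25,G1,11), (26,G3,12), (27,G3,13)
Step 2: Sum ranks within each group.
R_1 = 23.5 (n_1 = 3)
R_2 = 23.5 (n_2 = 5)
R_3 = 44 (n_3 = 5)
Step 3: H = 12/(N(N+1)) * sum(R_i^2/n_i) - 3(N+1)
     = 12/(13*14) * (23.5^2/3 + 23.5^2/5 + 44^2/5) - 3*14
     = 0.065934 * 681.733 - 42
     = 2.949451.
Step 4: Ties present; correction factor C = 1 - 6/(13^3 - 13) = 0.997253. Corrected H = 2.949451 / 0.997253 = 2.957576.
Step 5: Under H0, H ~ chi^2(2); p-value = 0.227914.
Step 6: alpha = 0.05. fail to reject H0.

H = 2.9576, df = 2, p = 0.227914, fail to reject H0.


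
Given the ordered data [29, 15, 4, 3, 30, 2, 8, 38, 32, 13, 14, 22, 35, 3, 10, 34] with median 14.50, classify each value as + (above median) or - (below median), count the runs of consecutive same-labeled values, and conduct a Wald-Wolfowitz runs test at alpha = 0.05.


Step 1: Compute median = 14.50; label A = above, B = below.
Labels in order: AABBABBAABBAABBA  (n_A = 8, n_B = 8)
Step 2: Count runs R = 9.
Step 3: Under H0 (random ordering), E[R] = 2*n_A*n_B/(n_A+n_B) + 1 = 2*8*8/16 + 1 = 9.0000.
        Var[R] = 2*n_A*n_B*(2*n_A*n_B - n_A - n_B) / ((n_A+n_B)^2 * (n_A+n_B-1)) = 14336/3840 = 3.7333.
        SD[R] = 1.9322.
Step 4: R = E[R], so z = 0 with no continuity correction.
Step 5: Two-sided p-value via normal approximation = 2*(1 - Phi(|z|)) = 1.000000.
Step 6: alpha = 0.05. fail to reject H0.

R = 9, z = 0.0000, p = 1.000000, fail to reject H0.


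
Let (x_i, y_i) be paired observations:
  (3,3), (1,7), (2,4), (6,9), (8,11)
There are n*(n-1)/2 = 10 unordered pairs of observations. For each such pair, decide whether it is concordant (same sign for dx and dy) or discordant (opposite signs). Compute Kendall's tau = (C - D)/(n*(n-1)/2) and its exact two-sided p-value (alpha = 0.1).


Step 1: Enumerate the 10 unordered pairs (i,j) with i<j and classify each by sign(x_j-x_i) * sign(y_j-y_i).
  (1,2):dx=-2,dy=+4->D; (1,3):dx=-1,dy=+1->D; (1,4):dx=+3,dy=+6->C; (1,5):dx=+5,dy=+8->C
  (2,3):dx=+1,dy=-3->D; (2,4):dx=+5,dy=+2->C; (2,5):dx=+7,dy=+4->C; (3,4):dx=+4,dy=+5->C
  (3,5):dx=+6,dy=+7->C; (4,5):dx=+2,dy=+2->C
Step 2: C = 7, D = 3, total pairs = 10.
Step 3: tau = (C - D)/(n(n-1)/2) = (7 - 3)/10 = 0.400000.
Step 4: Exact two-sided p-value (enumerate n! = 120 permutations of y under H0): p = 0.483333.
Step 5: alpha = 0.1. fail to reject H0.

tau_b = 0.4000 (C=7, D=3), p = 0.483333, fail to reject H0.


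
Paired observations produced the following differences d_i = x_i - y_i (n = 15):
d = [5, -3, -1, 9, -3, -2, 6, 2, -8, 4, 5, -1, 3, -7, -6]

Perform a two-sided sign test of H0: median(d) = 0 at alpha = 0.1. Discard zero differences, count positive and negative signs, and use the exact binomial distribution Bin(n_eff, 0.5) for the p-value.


Step 1: Discard zero differences. Original n = 15; n_eff = number of nonzero differences = 15.
Nonzero differences (with sign): +5, -3, -1, +9, -3, -2, +6, +2, -8, +4, +5, -1, +3, -7, -6
Step 2: Count signs: positive = 7, negative = 8.
Step 3: Under H0: P(positive) = 0.5, so the number of positives S ~ Bin(15, 0.5).
Step 4: Two-sided exact p-value = sum of Bin(15,0.5) probabilities at or below the observed probability = 1.000000.
Step 5: alpha = 0.1. fail to reject H0.

n_eff = 15, pos = 7, neg = 8, p = 1.000000, fail to reject H0.


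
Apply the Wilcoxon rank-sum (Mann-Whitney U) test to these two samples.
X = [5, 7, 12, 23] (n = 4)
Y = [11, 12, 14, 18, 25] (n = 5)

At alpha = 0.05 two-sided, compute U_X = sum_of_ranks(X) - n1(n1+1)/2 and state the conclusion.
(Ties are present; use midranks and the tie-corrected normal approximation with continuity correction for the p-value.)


Step 1: Combine and sort all 9 observations; assign midranks.
sorted (value, group): (5,X), (7,X), (11,Y), (12,X), (12,Y), (14,Y), (18,Y), (23,X), (25,Y)
ranks: 5->1, 7->2, 11->3, 12->4.5, 12->4.5, 14->6, 18->7, 23->8, 25->9
Step 2: Rank sum for X: R1 = 1 + 2 + 4.5 + 8 = 15.5.
Step 3: U_X = R1 - n1(n1+1)/2 = 15.5 - 4*5/2 = 15.5 - 10 = 5.5.
       U_Y = n1*n2 - U_X = 20 - 5.5 = 14.5.
Step 4: Ties are present, so use the tie-corrected normal approximation (with continuity correction) for the p-value.
Step 5: p-value = 0.325163; compare to alpha = 0.05. fail to reject H0.

U_X = 5.5, p = 0.325163, fail to reject H0 at alpha = 0.05.


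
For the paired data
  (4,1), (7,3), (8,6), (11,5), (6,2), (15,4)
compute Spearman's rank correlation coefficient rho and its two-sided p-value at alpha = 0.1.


Step 1: Rank x and y separately (midranks; no ties here).
rank(x): 4->1, 7->3, 8->4, 11->5, 6->2, 15->6
rank(y): 1->1, 3->3, 6->6, 5->5, 2->2, 4->4
Step 2: d_i = R_x(i) - R_y(i); compute d_i^2.
  (1-1)^2=0, (3-3)^2=0, (4-6)^2=4, (5-5)^2=0, (2-2)^2=0, (6-4)^2=4
sum(d^2) = 8.
Step 3: rho = 1 - 6*8 / (6*(6^2 - 1)) = 1 - 48/210 = 0.771429.
Step 4: Under H0, t = rho * sqrt((n-2)/(1-rho^2)) = 2.4247 ~ t(4).
Step 5: Two-sided p-value from the t-distribution with 4 df = 0.072397.
Step 6: alpha = 0.1. reject H0.

rho = 0.7714, p = 0.072397, reject H0 at alpha = 0.1.


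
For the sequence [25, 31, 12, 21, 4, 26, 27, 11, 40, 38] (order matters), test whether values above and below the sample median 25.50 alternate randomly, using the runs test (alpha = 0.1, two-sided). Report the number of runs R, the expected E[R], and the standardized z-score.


Step 1: Compute median = 25.50; label A = above, B = below.
Labels in order: BABBBAABAA  (n_A = 5, n_B = 5)
Step 2: Count runs R = 6.
Step 3: Under H0 (random ordering), E[R] = 2*n_A*n_B/(n_A+n_B) + 1 = 2*5*5/10 + 1 = 6.0000.
        Var[R] = 2*n_A*n_B*(2*n_A*n_B - n_A - n_B) / ((n_A+n_B)^2 * (n_A+n_B-1)) = 2000/900 = 2.2222.
        SD[R] = 1.4907.
Step 4: R = E[R], so z = 0 with no continuity correction.
Step 5: Two-sided p-value via normal approximation = 2*(1 - Phi(|z|)) = 1.000000.
Step 6: alpha = 0.1. fail to reject H0.

R = 6, z = 0.0000, p = 1.000000, fail to reject H0.


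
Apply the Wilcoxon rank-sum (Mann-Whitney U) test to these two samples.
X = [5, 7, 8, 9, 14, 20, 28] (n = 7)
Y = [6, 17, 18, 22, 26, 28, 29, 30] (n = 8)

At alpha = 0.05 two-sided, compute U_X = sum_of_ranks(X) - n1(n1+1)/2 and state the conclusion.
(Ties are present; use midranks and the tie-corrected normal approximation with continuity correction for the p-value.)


Step 1: Combine and sort all 15 observations; assign midranks.
sorted (value, group): (5,X), (6,Y), (7,X), (8,X), (9,X), (14,X), (17,Y), (18,Y), (20,X), (22,Y), (26,Y), (28,X), (28,Y), (29,Y), (30,Y)
ranks: 5->1, 6->2, 7->3, 8->4, 9->5, 14->6, 17->7, 18->8, 20->9, 22->10, 26->11, 28->12.5, 28->12.5, 29->14, 30->15
Step 2: Rank sum for X: R1 = 1 + 3 + 4 + 5 + 6 + 9 + 12.5 = 40.5.
Step 3: U_X = R1 - n1(n1+1)/2 = 40.5 - 7*8/2 = 40.5 - 28 = 12.5.
       U_Y = n1*n2 - U_X = 56 - 12.5 = 43.5.
Step 4: Ties are present, so use the tie-corrected normal approximation (with continuity correction) for the p-value.
Step 5: p-value = 0.082305; compare to alpha = 0.05. fail to reject H0.

U_X = 12.5, p = 0.082305, fail to reject H0 at alpha = 0.05.


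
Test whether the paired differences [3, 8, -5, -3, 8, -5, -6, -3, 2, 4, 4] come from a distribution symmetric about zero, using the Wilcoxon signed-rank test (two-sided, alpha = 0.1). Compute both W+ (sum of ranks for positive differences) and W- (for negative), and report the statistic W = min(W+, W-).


Step 1: Drop any zero differences (none here) and take |d_i|.
|d| = [3, 8, 5, 3, 8, 5, 6, 3, 2, 4, 4]
Step 2: Midrank |d_i| (ties get averaged ranks).
ranks: |3|->3, |8|->10.5, |5|->7.5, |3|->3, |8|->10.5, |5|->7.5, |6|->9, |3|->3, |2|->1, |4|->5.5, |4|->5.5
Step 3: Attach original signs; sum ranks with positive sign and with negative sign.
W+ = 3 + 10.5 + 10.5 + 1 + 5.5 + 5.5 = 36
W- = 7.5 + 3 + 7.5 + 9 + 3 = 30
(Check: W+ + W- = 66 should equal n(n+1)/2 = 66.)
Step 4: Test statistic W = min(W+, W-) = 30.
Step 5: Ties in |d|, so use the tie-corrected normal approximation.
        E[W] = n(n+1)/4 = 11*12/4 = 33.
        Tie groups: |d|=3 (t=3), |d|=4 (t=2), |d|=5 (t=2), |d|=8 (t=2); sum(t^3 - t) = 42.
        Var[W] = n(n+1)(2n+1)/24 - sum(t^3-t)/48 = 3036/24 - 42/48 = 125.625.
        z = (W - E[W]) / sqrt(Var[W]) = (30 - 33) / 11.2083 = -0.2677.
        Two-sided p = 2*Phi(z) = 0.788961.
Step 6: alpha = 0.1. fail to reject H0.

W+ = 36, W- = 30, W = min = 30, p = 0.788961, fail to reject H0.


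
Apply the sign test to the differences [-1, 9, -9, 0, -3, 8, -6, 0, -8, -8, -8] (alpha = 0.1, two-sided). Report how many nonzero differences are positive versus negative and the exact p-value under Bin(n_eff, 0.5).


Step 1: Discard zero differences. Original n = 11; n_eff = number of nonzero differences = 9.
Nonzero differences (with sign): -1, +9, -9, -3, +8, -6, -8, -8, -8
Step 2: Count signs: positive = 2, negative = 7.
Step 3: Under H0: P(positive) = 0.5, so the number of positives S ~ Bin(9, 0.5).
Step 4: Two-sided exact p-value = sum of Bin(9,0.5) probabilities at or below the observed probability = 0.179688.
Step 5: alpha = 0.1. fail to reject H0.

n_eff = 9, pos = 2, neg = 7, p = 0.179688, fail to reject H0.


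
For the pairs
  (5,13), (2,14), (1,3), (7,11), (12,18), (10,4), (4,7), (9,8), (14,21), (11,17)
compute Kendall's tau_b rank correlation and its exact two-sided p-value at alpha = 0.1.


Step 1: Enumerate the 45 unordered pairs (i,j) with i<j and classify each by sign(x_j-x_i) * sign(y_j-y_i).
  (1,2):dx=-3,dy=+1->D; (1,3):dx=-4,dy=-10->C; (1,4):dx=+2,dy=-2->D; (1,5):dx=+7,dy=+5->C
  (1,6):dx=+5,dy=-9->D; (1,7):dx=-1,dy=-6->C; (1,8):dx=+4,dy=-5->D; (1,9):dx=+9,dy=+8->C
  (1,10):dx=+6,dy=+4->C; (2,3):dx=-1,dy=-11->C; (2,4):dx=+5,dy=-3->D; (2,5):dx=+10,dy=+4->C
  (2,6):dx=+8,dy=-10->D; (2,7):dx=+2,dy=-7->D; (2,8):dx=+7,dy=-6->D; (2,9):dx=+12,dy=+7->C
  (2,10):dx=+9,dy=+3->C; (3,4):dx=+6,dy=+8->C; (3,5):dx=+11,dy=+15->C; (3,6):dx=+9,dy=+1->C
  (3,7):dx=+3,dy=+4->C; (3,8):dx=+8,dy=+5->C; (3,9):dx=+13,dy=+18->C; (3,10):dx=+10,dy=+14->C
  (4,5):dx=+5,dy=+7->C; (4,6):dx=+3,dy=-7->D; (4,7):dx=-3,dy=-4->C; (4,8):dx=+2,dy=-3->D
  (4,9):dx=+7,dy=+10->C; (4,10):dx=+4,dy=+6->C; (5,6):dx=-2,dy=-14->C; (5,7):dx=-8,dy=-11->C
  (5,8):dx=-3,dy=-10->C; (5,9):dx=+2,dy=+3->C; (5,10):dx=-1,dy=-1->C; (6,7):dx=-6,dy=+3->D
  (6,8):dx=-1,dy=+4->D; (6,9):dx=+4,dy=+17->C; (6,10):dx=+1,dy=+13->C; (7,8):dx=+5,dy=+1->C
  (7,9):dx=+10,dy=+14->C; (7,10):dx=+7,dy=+10->C; (8,9):dx=+5,dy=+13->C; (8,10):dx=+2,dy=+9->C
  (9,10):dx=-3,dy=-4->C
Step 2: C = 33, D = 12, total pairs = 45.
Step 3: tau = (C - D)/(n(n-1)/2) = (33 - 12)/45 = 0.466667.
Step 4: Exact two-sided p-value (enumerate n! = 3628800 permutations of y under H0): p = 0.072550.
Step 5: alpha = 0.1. reject H0.

tau_b = 0.4667 (C=33, D=12), p = 0.072550, reject H0.


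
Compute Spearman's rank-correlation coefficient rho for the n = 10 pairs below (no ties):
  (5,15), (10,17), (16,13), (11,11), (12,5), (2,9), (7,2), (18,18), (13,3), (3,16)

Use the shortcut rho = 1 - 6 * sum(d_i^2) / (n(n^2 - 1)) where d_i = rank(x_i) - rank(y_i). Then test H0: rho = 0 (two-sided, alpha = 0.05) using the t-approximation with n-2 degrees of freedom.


Step 1: Rank x and y separately (midranks; no ties here).
rank(x): 5->3, 10->5, 16->9, 11->6, 12->7, 2->1, 7->4, 18->10, 13->8, 3->2
rank(y): 15->7, 17->9, 13->6, 11->5, 5->3, 9->4, 2->1, 18->10, 3->2, 16->8
Step 2: d_i = R_x(i) - R_y(i); compute d_i^2.
  (3-7)^2=16, (5-9)^2=16, (9-6)^2=9, (6-5)^2=1, (7-3)^2=16, (1-4)^2=9, (4-1)^2=9, (10-10)^2=0, (8-2)^2=36, (2-8)^2=36
sum(d^2) = 148.
Step 3: rho = 1 - 6*148 / (10*(10^2 - 1)) = 1 - 888/990 = 0.103030.
Step 4: Under H0, t = rho * sqrt((n-2)/(1-rho^2)) = 0.2930 ~ t(8).
Step 5: Two-sided p-value from the t-distribution with 8 df = 0.776998.
Step 6: alpha = 0.05. fail to reject H0.

rho = 0.1030, p = 0.776998, fail to reject H0 at alpha = 0.05.


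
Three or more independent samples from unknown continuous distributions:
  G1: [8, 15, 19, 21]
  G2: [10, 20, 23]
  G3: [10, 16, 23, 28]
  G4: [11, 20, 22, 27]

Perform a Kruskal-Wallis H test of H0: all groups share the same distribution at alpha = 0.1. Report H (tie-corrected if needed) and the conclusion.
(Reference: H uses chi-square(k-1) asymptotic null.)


Step 1: Combine all N = 15 observations and assign midranks.
sorted (value, group, rank): (8,G1,1), (10,G2,2.5), (10,G3,2.5), (11,G4,4), (15,G1,5), (16,G3,6), (19,G1,7), (20,G2,8.5), (20,G4,8.5), (21,G1,10), (22,G4,11), (23,G2,12.5), (23,G3,12.5), (27,G4,14), (28,G3,15)
Step 2: Sum ranks within each group.
R_1 = 23 (n_1 = 4)
R_2 = 23.5 (n_2 = 3)
R_3 = 36 (n_3 = 4)
R_4 = 37.5 (n_4 = 4)
Step 3: H = 12/(N(N+1)) * sum(R_i^2/n_i) - 3(N+1)
     = 12/(15*16) * (23^2/4 + 23.5^2/3 + 36^2/4 + 37.5^2/4) - 3*16
     = 0.050000 * 991.896 - 48
     = 1.594792.
Step 4: Ties present; correction factor C = 1 - 18/(15^3 - 15) = 0.994643. Corrected H = 1.594792 / 0.994643 = 1.603381.
Step 5: Under H0, H ~ chi^2(3); p-value = 0.658623.
Step 6: alpha = 0.1. fail to reject H0.

H = 1.6034, df = 3, p = 0.658623, fail to reject H0.


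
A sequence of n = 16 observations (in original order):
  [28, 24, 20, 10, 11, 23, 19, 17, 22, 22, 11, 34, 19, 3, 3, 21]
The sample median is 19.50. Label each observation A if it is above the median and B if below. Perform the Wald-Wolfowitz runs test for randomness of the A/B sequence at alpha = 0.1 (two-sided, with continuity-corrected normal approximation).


Step 1: Compute median = 19.50; label A = above, B = below.
Labels in order: AAABBABBAABABBBA  (n_A = 8, n_B = 8)
Step 2: Count runs R = 9.
Step 3: Under H0 (random ordering), E[R] = 2*n_A*n_B/(n_A+n_B) + 1 = 2*8*8/16 + 1 = 9.0000.
        Var[R] = 2*n_A*n_B*(2*n_A*n_B - n_A - n_B) / ((n_A+n_B)^2 * (n_A+n_B-1)) = 14336/3840 = 3.7333.
        SD[R] = 1.9322.
Step 4: R = E[R], so z = 0 with no continuity correction.
Step 5: Two-sided p-value via normal approximation = 2*(1 - Phi(|z|)) = 1.000000.
Step 6: alpha = 0.1. fail to reject H0.

R = 9, z = 0.0000, p = 1.000000, fail to reject H0.


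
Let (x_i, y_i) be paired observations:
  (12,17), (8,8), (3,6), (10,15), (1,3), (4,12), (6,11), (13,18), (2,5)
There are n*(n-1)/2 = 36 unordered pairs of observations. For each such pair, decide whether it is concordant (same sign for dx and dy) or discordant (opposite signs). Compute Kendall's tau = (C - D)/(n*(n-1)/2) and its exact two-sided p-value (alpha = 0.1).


Step 1: Enumerate the 36 unordered pairs (i,j) with i<j and classify each by sign(x_j-x_i) * sign(y_j-y_i).
  (1,2):dx=-4,dy=-9->C; (1,3):dx=-9,dy=-11->C; (1,4):dx=-2,dy=-2->C; (1,5):dx=-11,dy=-14->C
  (1,6):dx=-8,dy=-5->C; (1,7):dx=-6,dy=-6->C; (1,8):dx=+1,dy=+1->C; (1,9):dx=-10,dy=-12->C
  (2,3):dx=-5,dy=-2->C; (2,4):dx=+2,dy=+7->C; (2,5):dx=-7,dy=-5->C; (2,6):dx=-4,dy=+4->D
  (2,7):dx=-2,dy=+3->D; (2,8):dx=+5,dy=+10->C; (2,9):dx=-6,dy=-3->C; (3,4):dx=+7,dy=+9->C
  (3,5):dx=-2,dy=-3->C; (3,6):dx=+1,dy=+6->C; (3,7):dx=+3,dy=+5->C; (3,8):dx=+10,dy=+12->C
  (3,9):dx=-1,dy=-1->C; (4,5):dx=-9,dy=-12->C; (4,6):dx=-6,dy=-3->C; (4,7):dx=-4,dy=-4->C
  (4,8):dx=+3,dy=+3->C; (4,9):dx=-8,dy=-10->C; (5,6):dx=+3,dy=+9->C; (5,7):dx=+5,dy=+8->C
  (5,8):dx=+12,dy=+15->C; (5,9):dx=+1,dy=+2->C; (6,7):dx=+2,dy=-1->D; (6,8):dx=+9,dy=+6->C
  (6,9):dx=-2,dy=-7->C; (7,8):dx=+7,dy=+7->C; (7,9):dx=-4,dy=-6->C; (8,9):dx=-11,dy=-13->C
Step 2: C = 33, D = 3, total pairs = 36.
Step 3: tau = (C - D)/(n(n-1)/2) = (33 - 3)/36 = 0.833333.
Step 4: Exact two-sided p-value (enumerate n! = 362880 permutations of y under H0): p = 0.000854.
Step 5: alpha = 0.1. reject H0.

tau_b = 0.8333 (C=33, D=3), p = 0.000854, reject H0.


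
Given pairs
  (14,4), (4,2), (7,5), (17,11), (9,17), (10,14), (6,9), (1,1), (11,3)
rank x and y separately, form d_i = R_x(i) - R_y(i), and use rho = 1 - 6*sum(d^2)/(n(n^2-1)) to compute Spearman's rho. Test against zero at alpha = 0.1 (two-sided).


Step 1: Rank x and y separately (midranks; no ties here).
rank(x): 14->8, 4->2, 7->4, 17->9, 9->5, 10->6, 6->3, 1->1, 11->7
rank(y): 4->4, 2->2, 5->5, 11->7, 17->9, 14->8, 9->6, 1->1, 3->3
Step 2: d_i = R_x(i) - R_y(i); compute d_i^2.
  (8-4)^2=16, (2-2)^2=0, (4-5)^2=1, (9-7)^2=4, (5-9)^2=16, (6-8)^2=4, (3-6)^2=9, (1-1)^2=0, (7-3)^2=16
sum(d^2) = 66.
Step 3: rho = 1 - 6*66 / (9*(9^2 - 1)) = 1 - 396/720 = 0.450000.
Step 4: Under H0, t = rho * sqrt((n-2)/(1-rho^2)) = 1.3332 ~ t(7).
Step 5: Two-sided p-value from the t-distribution with 7 df = 0.224216.
Step 6: alpha = 0.1. fail to reject H0.

rho = 0.4500, p = 0.224216, fail to reject H0 at alpha = 0.1.


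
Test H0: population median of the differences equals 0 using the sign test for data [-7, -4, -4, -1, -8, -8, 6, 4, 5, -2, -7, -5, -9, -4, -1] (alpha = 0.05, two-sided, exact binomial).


Step 1: Discard zero differences. Original n = 15; n_eff = number of nonzero differences = 15.
Nonzero differences (with sign): -7, -4, -4, -1, -8, -8, +6, +4, +5, -2, -7, -5, -9, -4, -1
Step 2: Count signs: positive = 3, negative = 12.
Step 3: Under H0: P(positive) = 0.5, so the number of positives S ~ Bin(15, 0.5).
Step 4: Two-sided exact p-value = sum of Bin(15,0.5) probabilities at or below the observed probability = 0.035156.
Step 5: alpha = 0.05. reject H0.

n_eff = 15, pos = 3, neg = 12, p = 0.035156, reject H0.


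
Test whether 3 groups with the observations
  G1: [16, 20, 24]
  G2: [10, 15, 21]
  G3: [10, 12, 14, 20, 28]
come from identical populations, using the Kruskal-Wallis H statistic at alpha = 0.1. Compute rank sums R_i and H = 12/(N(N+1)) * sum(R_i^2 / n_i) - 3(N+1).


Step 1: Combine all N = 11 observations and assign midranks.
sorted (value, group, rank): (10,G2,1.5), (10,G3,1.5), (12,G3,3), (14,G3,4), (15,G2,5), (16,G1,6), (20,G1,7.5), (20,G3,7.5), (21,G2,9), (24,G1,10), (28,G3,11)
Step 2: Sum ranks within each group.
R_1 = 23.5 (n_1 = 3)
R_2 = 15.5 (n_2 = 3)
R_3 = 27 (n_3 = 5)
Step 3: H = 12/(N(N+1)) * sum(R_i^2/n_i) - 3(N+1)
     = 12/(11*12) * (23.5^2/3 + 15.5^2/3 + 27^2/5) - 3*12
     = 0.090909 * 409.967 - 36
     = 1.269697.
Step 4: Ties present; correction factor C = 1 - 12/(11^3 - 11) = 0.990909. Corrected H = 1.269697 / 0.990909 = 1.281346.
Step 5: Under H0, H ~ chi^2(2); p-value = 0.526938.
Step 6: alpha = 0.1. fail to reject H0.

H = 1.2813, df = 2, p = 0.526938, fail to reject H0.


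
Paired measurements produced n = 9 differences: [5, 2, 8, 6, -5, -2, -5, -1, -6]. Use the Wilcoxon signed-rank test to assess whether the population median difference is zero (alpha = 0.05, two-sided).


Step 1: Drop any zero differences (none here) and take |d_i|.
|d| = [5, 2, 8, 6, 5, 2, 5, 1, 6]
Step 2: Midrank |d_i| (ties get averaged ranks).
ranks: |5|->5, |2|->2.5, |8|->9, |6|->7.5, |5|->5, |2|->2.5, |5|->5, |1|->1, |6|->7.5
Step 3: Attach original signs; sum ranks with positive sign and with negative sign.
W+ = 5 + 2.5 + 9 + 7.5 = 24
W- = 5 + 2.5 + 5 + 1 + 7.5 = 21
(Check: W+ + W- = 45 should equal n(n+1)/2 = 45.)
Step 4: Test statistic W = min(W+, W-) = 21.
Step 5: Ties in |d|, so use the tie-corrected normal approximation.
        E[W] = n(n+1)/4 = 9*10/4 = 22.5.
        Tie groups: |d|=2 (t=2), |d|=5 (t=3), |d|=6 (t=2); sum(t^3 - t) = 36.
        Var[W] = n(n+1)(2n+1)/24 - sum(t^3-t)/48 = 1710/24 - 36/48 = 70.5.
        z = (W - E[W]) / sqrt(Var[W]) = (21 - 22.5) / 8.3964 = -0.1786.
        Two-sided p = 2*Phi(z) = 0.858215.
Step 6: alpha = 0.05. fail to reject H0.

W+ = 24, W- = 21, W = min = 21, p = 0.858215, fail to reject H0.


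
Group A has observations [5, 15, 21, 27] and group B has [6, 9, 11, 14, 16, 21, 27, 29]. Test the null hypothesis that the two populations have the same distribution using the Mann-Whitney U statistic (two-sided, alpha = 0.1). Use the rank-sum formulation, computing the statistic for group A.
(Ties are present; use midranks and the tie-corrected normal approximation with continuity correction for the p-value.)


Step 1: Combine and sort all 12 observations; assign midranks.
sorted (value, group): (5,X), (6,Y), (9,Y), (11,Y), (14,Y), (15,X), (16,Y), (21,X), (21,Y), (27,X), (27,Y), (29,Y)
ranks: 5->1, 6->2, 9->3, 11->4, 14->5, 15->6, 16->7, 21->8.5, 21->8.5, 27->10.5, 27->10.5, 29->12
Step 2: Rank sum for X: R1 = 1 + 6 + 8.5 + 10.5 = 26.
Step 3: U_X = R1 - n1(n1+1)/2 = 26 - 4*5/2 = 26 - 10 = 16.
       U_Y = n1*n2 - U_X = 32 - 16 = 16.
Step 4: Ties are present, so use the tie-corrected normal approximation (with continuity correction) for the p-value.
Step 5: p-value = 1.000000; compare to alpha = 0.1. fail to reject H0.

U_X = 16, p = 1.000000, fail to reject H0 at alpha = 0.1.


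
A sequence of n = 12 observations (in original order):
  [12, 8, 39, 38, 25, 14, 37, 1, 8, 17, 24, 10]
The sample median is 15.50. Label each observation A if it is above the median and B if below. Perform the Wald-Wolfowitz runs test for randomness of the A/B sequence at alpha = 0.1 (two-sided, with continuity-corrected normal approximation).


Step 1: Compute median = 15.50; label A = above, B = below.
Labels in order: BBAAABABBAAB  (n_A = 6, n_B = 6)
Step 2: Count runs R = 7.
Step 3: Under H0 (random ordering), E[R] = 2*n_A*n_B/(n_A+n_B) + 1 = 2*6*6/12 + 1 = 7.0000.
        Var[R] = 2*n_A*n_B*(2*n_A*n_B - n_A - n_B) / ((n_A+n_B)^2 * (n_A+n_B-1)) = 4320/1584 = 2.7273.
        SD[R] = 1.6514.
Step 4: R = E[R], so z = 0 with no continuity correction.
Step 5: Two-sided p-value via normal approximation = 2*(1 - Phi(|z|)) = 1.000000.
Step 6: alpha = 0.1. fail to reject H0.

R = 7, z = 0.0000, p = 1.000000, fail to reject H0.


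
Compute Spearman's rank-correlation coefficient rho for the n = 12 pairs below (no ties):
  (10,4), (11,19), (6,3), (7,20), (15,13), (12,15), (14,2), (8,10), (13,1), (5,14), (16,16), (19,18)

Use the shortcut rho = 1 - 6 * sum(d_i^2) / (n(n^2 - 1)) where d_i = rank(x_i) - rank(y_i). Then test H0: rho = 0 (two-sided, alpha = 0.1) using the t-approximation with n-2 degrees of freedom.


Step 1: Rank x and y separately (midranks; no ties here).
rank(x): 10->5, 11->6, 6->2, 7->3, 15->10, 12->7, 14->9, 8->4, 13->8, 5->1, 16->11, 19->12
rank(y): 4->4, 19->11, 3->3, 20->12, 13->6, 15->8, 2->2, 10->5, 1->1, 14->7, 16->9, 18->10
Step 2: d_i = R_x(i) - R_y(i); compute d_i^2.
  (5-4)^2=1, (6-11)^2=25, (2-3)^2=1, (3-12)^2=81, (10-6)^2=16, (7-8)^2=1, (9-2)^2=49, (4-5)^2=1, (8-1)^2=49, (1-7)^2=36, (11-9)^2=4, (12-10)^2=4
sum(d^2) = 268.
Step 3: rho = 1 - 6*268 / (12*(12^2 - 1)) = 1 - 1608/1716 = 0.062937.
Step 4: Under H0, t = rho * sqrt((n-2)/(1-rho^2)) = 0.1994 ~ t(10).
Step 5: Two-sided p-value from the t-distribution with 10 df = 0.845931.
Step 6: alpha = 0.1. fail to reject H0.

rho = 0.0629, p = 0.845931, fail to reject H0 at alpha = 0.1.


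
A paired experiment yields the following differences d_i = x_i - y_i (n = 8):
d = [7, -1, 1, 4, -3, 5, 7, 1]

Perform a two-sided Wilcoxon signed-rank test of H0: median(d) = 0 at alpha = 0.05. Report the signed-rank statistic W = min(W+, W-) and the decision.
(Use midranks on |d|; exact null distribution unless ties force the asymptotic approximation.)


Step 1: Drop any zero differences (none here) and take |d_i|.
|d| = [7, 1, 1, 4, 3, 5, 7, 1]
Step 2: Midrank |d_i| (ties get averaged ranks).
ranks: |7|->7.5, |1|->2, |1|->2, |4|->5, |3|->4, |5|->6, |7|->7.5, |1|->2
Step 3: Attach original signs; sum ranks with positive sign and with negative sign.
W+ = 7.5 + 2 + 5 + 6 + 7.5 + 2 = 30
W- = 2 + 4 = 6
(Check: W+ + W- = 36 should equal n(n+1)/2 = 36.)
Step 4: Test statistic W = min(W+, W-) = 6.
Step 5: Ties in |d|, so use the tie-corrected normal approximation.
        E[W] = n(n+1)/4 = 8*9/4 = 18.
        Tie groups: |d|=1 (t=3), |d|=7 (t=2); sum(t^3 - t) = 30.
        Var[W] = n(n+1)(2n+1)/24 - sum(t^3-t)/48 = 1224/24 - 30/48 = 50.375.
        z = (W - E[W]) / sqrt(Var[W]) = (6 - 18) / 7.0975 = -1.6907.
        Two-sided p = 2*Phi(z) = 0.090889.
Step 6: alpha = 0.05. fail to reject H0.

W+ = 30, W- = 6, W = min = 6, p = 0.090889, fail to reject H0.


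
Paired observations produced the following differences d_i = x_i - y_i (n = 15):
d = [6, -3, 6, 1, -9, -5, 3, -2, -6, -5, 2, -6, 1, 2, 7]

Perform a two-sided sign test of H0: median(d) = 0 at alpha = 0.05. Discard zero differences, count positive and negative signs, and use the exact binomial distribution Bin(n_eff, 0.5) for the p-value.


Step 1: Discard zero differences. Original n = 15; n_eff = number of nonzero differences = 15.
Nonzero differences (with sign): +6, -3, +6, +1, -9, -5, +3, -2, -6, -5, +2, -6, +1, +2, +7
Step 2: Count signs: positive = 8, negative = 7.
Step 3: Under H0: P(positive) = 0.5, so the number of positives S ~ Bin(15, 0.5).
Step 4: Two-sided exact p-value = sum of Bin(15,0.5) probabilities at or below the observed probability = 1.000000.
Step 5: alpha = 0.05. fail to reject H0.

n_eff = 15, pos = 8, neg = 7, p = 1.000000, fail to reject H0.


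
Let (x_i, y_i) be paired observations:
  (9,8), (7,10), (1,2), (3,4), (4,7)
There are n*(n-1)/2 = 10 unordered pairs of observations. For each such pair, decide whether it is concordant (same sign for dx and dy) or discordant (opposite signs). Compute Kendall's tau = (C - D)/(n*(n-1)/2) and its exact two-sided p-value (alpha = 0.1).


Step 1: Enumerate the 10 unordered pairs (i,j) with i<j and classify each by sign(x_j-x_i) * sign(y_j-y_i).
  (1,2):dx=-2,dy=+2->D; (1,3):dx=-8,dy=-6->C; (1,4):dx=-6,dy=-4->C; (1,5):dx=-5,dy=-1->C
  (2,3):dx=-6,dy=-8->C; (2,4):dx=-4,dy=-6->C; (2,5):dx=-3,dy=-3->C; (3,4):dx=+2,dy=+2->C
  (3,5):dx=+3,dy=+5->C; (4,5):dx=+1,dy=+3->C
Step 2: C = 9, D = 1, total pairs = 10.
Step 3: tau = (C - D)/(n(n-1)/2) = (9 - 1)/10 = 0.800000.
Step 4: Exact two-sided p-value (enumerate n! = 120 permutations of y under H0): p = 0.083333.
Step 5: alpha = 0.1. reject H0.

tau_b = 0.8000 (C=9, D=1), p = 0.083333, reject H0.


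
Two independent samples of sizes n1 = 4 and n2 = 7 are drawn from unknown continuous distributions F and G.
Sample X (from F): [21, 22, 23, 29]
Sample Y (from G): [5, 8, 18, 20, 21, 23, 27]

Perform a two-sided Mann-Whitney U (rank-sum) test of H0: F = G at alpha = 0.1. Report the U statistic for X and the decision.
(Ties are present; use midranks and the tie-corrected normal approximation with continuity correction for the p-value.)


Step 1: Combine and sort all 11 observations; assign midranks.
sorted (value, group): (5,Y), (8,Y), (18,Y), (20,Y), (21,X), (21,Y), (22,X), (23,X), (23,Y), (27,Y), (29,X)
ranks: 5->1, 8->2, 18->3, 20->4, 21->5.5, 21->5.5, 22->7, 23->8.5, 23->8.5, 27->10, 29->11
Step 2: Rank sum for X: R1 = 5.5 + 7 + 8.5 + 11 = 32.
Step 3: U_X = R1 - n1(n1+1)/2 = 32 - 4*5/2 = 32 - 10 = 22.
       U_Y = n1*n2 - U_X = 28 - 22 = 6.
Step 4: Ties are present, so use the tie-corrected normal approximation (with continuity correction) for the p-value.
Step 5: p-value = 0.154489; compare to alpha = 0.1. fail to reject H0.

U_X = 22, p = 0.154489, fail to reject H0 at alpha = 0.1.


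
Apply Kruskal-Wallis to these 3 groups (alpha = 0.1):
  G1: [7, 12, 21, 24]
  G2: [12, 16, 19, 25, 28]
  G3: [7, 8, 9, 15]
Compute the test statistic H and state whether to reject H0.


Step 1: Combine all N = 13 observations and assign midranks.
sorted (value, group, rank): (7,G1,1.5), (7,G3,1.5), (8,G3,3), (9,G3,4), (12,G1,5.5), (12,G2,5.5), (15,G3,7), (16,G2,8), (19,G2,9), (21,G1,10), (24,G1,11), (25,G2,12), (28,G2,13)
Step 2: Sum ranks within each group.
R_1 = 28 (n_1 = 4)
R_2 = 47.5 (n_2 = 5)
R_3 = 15.5 (n_3 = 4)
Step 3: H = 12/(N(N+1)) * sum(R_i^2/n_i) - 3(N+1)
     = 12/(13*14) * (28^2/4 + 47.5^2/5 + 15.5^2/4) - 3*14
     = 0.065934 * 707.312 - 42
     = 4.635989.
Step 4: Ties present; correction factor C = 1 - 12/(13^3 - 13) = 0.994505. Corrected H = 4.635989 / 0.994505 = 4.661602.
Step 5: Under H0, H ~ chi^2(2); p-value = 0.097218.
Step 6: alpha = 0.1. reject H0.

H = 4.6616, df = 2, p = 0.097218, reject H0.


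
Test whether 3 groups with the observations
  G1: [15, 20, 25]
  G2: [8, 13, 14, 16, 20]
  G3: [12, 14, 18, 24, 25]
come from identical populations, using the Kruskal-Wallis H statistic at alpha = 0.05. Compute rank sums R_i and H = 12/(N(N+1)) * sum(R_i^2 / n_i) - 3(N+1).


Step 1: Combine all N = 13 observations and assign midranks.
sorted (value, group, rank): (8,G2,1), (12,G3,2), (13,G2,3), (14,G2,4.5), (14,G3,4.5), (15,G1,6), (16,G2,7), (18,G3,8), (20,G1,9.5), (20,G2,9.5), (24,G3,11), (25,G1,12.5), (25,G3,12.5)
Step 2: Sum ranks within each group.
R_1 = 28 (n_1 = 3)
R_2 = 25 (n_2 = 5)
R_3 = 38 (n_3 = 5)
Step 3: H = 12/(N(N+1)) * sum(R_i^2/n_i) - 3(N+1)
     = 12/(13*14) * (28^2/3 + 25^2/5 + 38^2/5) - 3*14
     = 0.065934 * 675.133 - 42
     = 2.514286.
Step 4: Ties present; correction factor C = 1 - 18/(13^3 - 13) = 0.991758. Corrected H = 2.514286 / 0.991758 = 2.535180.
Step 5: Under H0, H ~ chi^2(2); p-value = 0.281509.
Step 6: alpha = 0.05. fail to reject H0.

H = 2.5352, df = 2, p = 0.281509, fail to reject H0.


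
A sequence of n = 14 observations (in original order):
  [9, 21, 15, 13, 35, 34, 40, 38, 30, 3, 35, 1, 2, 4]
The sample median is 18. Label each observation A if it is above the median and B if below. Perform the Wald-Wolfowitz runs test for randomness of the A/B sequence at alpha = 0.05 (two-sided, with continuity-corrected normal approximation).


Step 1: Compute median = 18; label A = above, B = below.
Labels in order: BABBAAAAABABBB  (n_A = 7, n_B = 7)
Step 2: Count runs R = 7.
Step 3: Under H0 (random ordering), E[R] = 2*n_A*n_B/(n_A+n_B) + 1 = 2*7*7/14 + 1 = 8.0000.
        Var[R] = 2*n_A*n_B*(2*n_A*n_B - n_A - n_B) / ((n_A+n_B)^2 * (n_A+n_B-1)) = 8232/2548 = 3.2308.
        SD[R] = 1.7974.
Step 4: Continuity-corrected z = (R + 0.5 - E[R]) / SD[R] = (7 + 0.5 - 8.0000) / 1.7974 = -0.2782.
Step 5: Two-sided p-value via normal approximation = 2*(1 - Phi(|z|)) = 0.780879.
Step 6: alpha = 0.05. fail to reject H0.

R = 7, z = -0.2782, p = 0.780879, fail to reject H0.


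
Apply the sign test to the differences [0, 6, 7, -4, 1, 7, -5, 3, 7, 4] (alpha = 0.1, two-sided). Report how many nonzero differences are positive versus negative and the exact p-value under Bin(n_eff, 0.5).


Step 1: Discard zero differences. Original n = 10; n_eff = number of nonzero differences = 9.
Nonzero differences (with sign): +6, +7, -4, +1, +7, -5, +3, +7, +4
Step 2: Count signs: positive = 7, negative = 2.
Step 3: Under H0: P(positive) = 0.5, so the number of positives S ~ Bin(9, 0.5).
Step 4: Two-sided exact p-value = sum of Bin(9,0.5) probabilities at or below the observed probability = 0.179688.
Step 5: alpha = 0.1. fail to reject H0.

n_eff = 9, pos = 7, neg = 2, p = 0.179688, fail to reject H0.


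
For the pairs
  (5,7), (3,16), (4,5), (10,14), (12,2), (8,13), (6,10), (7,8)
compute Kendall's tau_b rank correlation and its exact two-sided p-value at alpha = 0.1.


Step 1: Enumerate the 28 unordered pairs (i,j) with i<j and classify each by sign(x_j-x_i) * sign(y_j-y_i).
  (1,2):dx=-2,dy=+9->D; (1,3):dx=-1,dy=-2->C; (1,4):dx=+5,dy=+7->C; (1,5):dx=+7,dy=-5->D
  (1,6):dx=+3,dy=+6->C; (1,7):dx=+1,dy=+3->C; (1,8):dx=+2,dy=+1->C; (2,3):dx=+1,dy=-11->D
  (2,4):dx=+7,dy=-2->D; (2,5):dx=+9,dy=-14->D; (2,6):dx=+5,dy=-3->D; (2,7):dx=+3,dy=-6->D
  (2,8):dx=+4,dy=-8->D; (3,4):dx=+6,dy=+9->C; (3,5):dx=+8,dy=-3->D; (3,6):dx=+4,dy=+8->C
  (3,7):dx=+2,dy=+5->C; (3,8):dx=+3,dy=+3->C; (4,5):dx=+2,dy=-12->D; (4,6):dx=-2,dy=-1->C
  (4,7):dx=-4,dy=-4->C; (4,8):dx=-3,dy=-6->C; (5,6):dx=-4,dy=+11->D; (5,7):dx=-6,dy=+8->D
  (5,8):dx=-5,dy=+6->D; (6,7):dx=-2,dy=-3->C; (6,8):dx=-1,dy=-5->C; (7,8):dx=+1,dy=-2->D
Step 2: C = 14, D = 14, total pairs = 28.
Step 3: tau = (C - D)/(n(n-1)/2) = (14 - 14)/28 = 0.000000.
Step 4: Exact two-sided p-value (enumerate n! = 40320 permutations of y under H0): p = 1.000000.
Step 5: alpha = 0.1. fail to reject H0.

tau_b = 0.0000 (C=14, D=14), p = 1.000000, fail to reject H0.


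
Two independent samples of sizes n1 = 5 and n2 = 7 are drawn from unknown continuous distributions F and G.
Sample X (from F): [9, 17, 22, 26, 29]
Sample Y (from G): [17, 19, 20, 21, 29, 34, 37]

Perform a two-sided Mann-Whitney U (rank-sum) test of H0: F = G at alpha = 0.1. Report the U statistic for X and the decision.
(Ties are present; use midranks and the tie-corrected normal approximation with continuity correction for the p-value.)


Step 1: Combine and sort all 12 observations; assign midranks.
sorted (value, group): (9,X), (17,X), (17,Y), (19,Y), (20,Y), (21,Y), (22,X), (26,X), (29,X), (29,Y), (34,Y), (37,Y)
ranks: 9->1, 17->2.5, 17->2.5, 19->4, 20->5, 21->6, 22->7, 26->8, 29->9.5, 29->9.5, 34->11, 37->12
Step 2: Rank sum for X: R1 = 1 + 2.5 + 7 + 8 + 9.5 = 28.
Step 3: U_X = R1 - n1(n1+1)/2 = 28 - 5*6/2 = 28 - 15 = 13.
       U_Y = n1*n2 - U_X = 35 - 13 = 22.
Step 4: Ties are present, so use the tie-corrected normal approximation (with continuity correction) for the p-value.
Step 5: p-value = 0.514478; compare to alpha = 0.1. fail to reject H0.

U_X = 13, p = 0.514478, fail to reject H0 at alpha = 0.1.
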